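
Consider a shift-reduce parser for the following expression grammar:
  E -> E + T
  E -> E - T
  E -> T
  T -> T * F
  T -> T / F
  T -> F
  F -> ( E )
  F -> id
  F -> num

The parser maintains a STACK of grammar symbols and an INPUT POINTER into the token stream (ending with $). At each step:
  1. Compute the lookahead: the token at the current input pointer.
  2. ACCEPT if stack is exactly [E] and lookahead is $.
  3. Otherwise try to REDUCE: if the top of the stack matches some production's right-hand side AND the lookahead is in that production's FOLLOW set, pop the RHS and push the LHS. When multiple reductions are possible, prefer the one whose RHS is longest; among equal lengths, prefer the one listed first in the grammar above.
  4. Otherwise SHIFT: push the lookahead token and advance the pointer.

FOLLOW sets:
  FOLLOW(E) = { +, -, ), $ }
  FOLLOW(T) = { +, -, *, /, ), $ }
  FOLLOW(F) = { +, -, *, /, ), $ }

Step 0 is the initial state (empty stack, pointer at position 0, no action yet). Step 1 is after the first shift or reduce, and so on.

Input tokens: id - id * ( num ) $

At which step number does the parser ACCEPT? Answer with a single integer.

Answer: 19

Derivation:
Step 1: shift id. Stack=[id] ptr=1 lookahead=- remaining=[- id * ( num ) $]
Step 2: reduce F->id. Stack=[F] ptr=1 lookahead=- remaining=[- id * ( num ) $]
Step 3: reduce T->F. Stack=[T] ptr=1 lookahead=- remaining=[- id * ( num ) $]
Step 4: reduce E->T. Stack=[E] ptr=1 lookahead=- remaining=[- id * ( num ) $]
Step 5: shift -. Stack=[E -] ptr=2 lookahead=id remaining=[id * ( num ) $]
Step 6: shift id. Stack=[E - id] ptr=3 lookahead=* remaining=[* ( num ) $]
Step 7: reduce F->id. Stack=[E - F] ptr=3 lookahead=* remaining=[* ( num ) $]
Step 8: reduce T->F. Stack=[E - T] ptr=3 lookahead=* remaining=[* ( num ) $]
Step 9: shift *. Stack=[E - T *] ptr=4 lookahead=( remaining=[( num ) $]
Step 10: shift (. Stack=[E - T * (] ptr=5 lookahead=num remaining=[num ) $]
Step 11: shift num. Stack=[E - T * ( num] ptr=6 lookahead=) remaining=[) $]
Step 12: reduce F->num. Stack=[E - T * ( F] ptr=6 lookahead=) remaining=[) $]
Step 13: reduce T->F. Stack=[E - T * ( T] ptr=6 lookahead=) remaining=[) $]
Step 14: reduce E->T. Stack=[E - T * ( E] ptr=6 lookahead=) remaining=[) $]
Step 15: shift ). Stack=[E - T * ( E )] ptr=7 lookahead=$ remaining=[$]
Step 16: reduce F->( E ). Stack=[E - T * F] ptr=7 lookahead=$ remaining=[$]
Step 17: reduce T->T * F. Stack=[E - T] ptr=7 lookahead=$ remaining=[$]
Step 18: reduce E->E - T. Stack=[E] ptr=7 lookahead=$ remaining=[$]
Step 19: accept. Stack=[E] ptr=7 lookahead=$ remaining=[$]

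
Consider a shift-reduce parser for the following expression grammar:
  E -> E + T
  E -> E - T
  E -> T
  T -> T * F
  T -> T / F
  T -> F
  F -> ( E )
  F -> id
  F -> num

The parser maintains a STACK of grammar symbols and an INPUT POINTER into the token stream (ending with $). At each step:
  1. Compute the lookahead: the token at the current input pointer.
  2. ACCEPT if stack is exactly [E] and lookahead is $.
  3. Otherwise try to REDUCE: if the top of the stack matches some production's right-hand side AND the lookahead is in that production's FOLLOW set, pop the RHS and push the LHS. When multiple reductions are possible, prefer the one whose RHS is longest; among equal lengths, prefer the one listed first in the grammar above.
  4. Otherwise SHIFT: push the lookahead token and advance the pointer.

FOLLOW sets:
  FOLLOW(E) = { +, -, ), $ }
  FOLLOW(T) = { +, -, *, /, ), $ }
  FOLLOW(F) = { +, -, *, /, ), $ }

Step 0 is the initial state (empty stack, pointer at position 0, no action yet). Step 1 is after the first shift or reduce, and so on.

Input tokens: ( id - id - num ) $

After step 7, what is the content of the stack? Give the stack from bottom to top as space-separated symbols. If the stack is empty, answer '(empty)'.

Answer: ( E - id

Derivation:
Step 1: shift (. Stack=[(] ptr=1 lookahead=id remaining=[id - id - num ) $]
Step 2: shift id. Stack=[( id] ptr=2 lookahead=- remaining=[- id - num ) $]
Step 3: reduce F->id. Stack=[( F] ptr=2 lookahead=- remaining=[- id - num ) $]
Step 4: reduce T->F. Stack=[( T] ptr=2 lookahead=- remaining=[- id - num ) $]
Step 5: reduce E->T. Stack=[( E] ptr=2 lookahead=- remaining=[- id - num ) $]
Step 6: shift -. Stack=[( E -] ptr=3 lookahead=id remaining=[id - num ) $]
Step 7: shift id. Stack=[( E - id] ptr=4 lookahead=- remaining=[- num ) $]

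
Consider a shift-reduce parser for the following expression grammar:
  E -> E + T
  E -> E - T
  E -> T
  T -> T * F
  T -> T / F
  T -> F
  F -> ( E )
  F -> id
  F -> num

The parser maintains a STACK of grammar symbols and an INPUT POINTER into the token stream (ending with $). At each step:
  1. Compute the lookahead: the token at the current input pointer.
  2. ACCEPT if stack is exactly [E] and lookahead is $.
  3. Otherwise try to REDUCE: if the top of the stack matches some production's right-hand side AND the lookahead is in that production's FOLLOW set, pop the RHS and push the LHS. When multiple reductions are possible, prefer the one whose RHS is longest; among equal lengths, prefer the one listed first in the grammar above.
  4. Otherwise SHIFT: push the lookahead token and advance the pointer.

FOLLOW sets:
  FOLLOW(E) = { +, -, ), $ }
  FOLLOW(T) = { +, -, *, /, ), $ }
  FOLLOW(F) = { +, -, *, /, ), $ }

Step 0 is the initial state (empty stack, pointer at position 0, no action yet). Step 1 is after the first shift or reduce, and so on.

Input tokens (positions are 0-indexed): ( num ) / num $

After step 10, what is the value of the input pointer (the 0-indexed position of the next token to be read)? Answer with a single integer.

Step 1: shift (. Stack=[(] ptr=1 lookahead=num remaining=[num ) / num $]
Step 2: shift num. Stack=[( num] ptr=2 lookahead=) remaining=[) / num $]
Step 3: reduce F->num. Stack=[( F] ptr=2 lookahead=) remaining=[) / num $]
Step 4: reduce T->F. Stack=[( T] ptr=2 lookahead=) remaining=[) / num $]
Step 5: reduce E->T. Stack=[( E] ptr=2 lookahead=) remaining=[) / num $]
Step 6: shift ). Stack=[( E )] ptr=3 lookahead=/ remaining=[/ num $]
Step 7: reduce F->( E ). Stack=[F] ptr=3 lookahead=/ remaining=[/ num $]
Step 8: reduce T->F. Stack=[T] ptr=3 lookahead=/ remaining=[/ num $]
Step 9: shift /. Stack=[T /] ptr=4 lookahead=num remaining=[num $]
Step 10: shift num. Stack=[T / num] ptr=5 lookahead=$ remaining=[$]

Answer: 5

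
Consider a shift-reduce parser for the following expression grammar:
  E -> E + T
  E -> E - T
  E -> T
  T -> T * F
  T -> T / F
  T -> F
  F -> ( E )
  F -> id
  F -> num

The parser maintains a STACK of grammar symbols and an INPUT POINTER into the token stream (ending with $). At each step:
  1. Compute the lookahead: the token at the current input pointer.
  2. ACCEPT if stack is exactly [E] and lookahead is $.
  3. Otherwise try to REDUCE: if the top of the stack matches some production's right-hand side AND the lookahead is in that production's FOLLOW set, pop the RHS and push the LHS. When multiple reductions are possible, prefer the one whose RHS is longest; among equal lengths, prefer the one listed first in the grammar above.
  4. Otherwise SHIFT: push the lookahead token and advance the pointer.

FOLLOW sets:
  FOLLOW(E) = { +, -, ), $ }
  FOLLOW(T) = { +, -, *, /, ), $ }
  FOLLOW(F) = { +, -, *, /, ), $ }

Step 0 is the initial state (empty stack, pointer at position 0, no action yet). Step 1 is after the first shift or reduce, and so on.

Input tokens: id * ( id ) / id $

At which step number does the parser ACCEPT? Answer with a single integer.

Answer: 18

Derivation:
Step 1: shift id. Stack=[id] ptr=1 lookahead=* remaining=[* ( id ) / id $]
Step 2: reduce F->id. Stack=[F] ptr=1 lookahead=* remaining=[* ( id ) / id $]
Step 3: reduce T->F. Stack=[T] ptr=1 lookahead=* remaining=[* ( id ) / id $]
Step 4: shift *. Stack=[T *] ptr=2 lookahead=( remaining=[( id ) / id $]
Step 5: shift (. Stack=[T * (] ptr=3 lookahead=id remaining=[id ) / id $]
Step 6: shift id. Stack=[T * ( id] ptr=4 lookahead=) remaining=[) / id $]
Step 7: reduce F->id. Stack=[T * ( F] ptr=4 lookahead=) remaining=[) / id $]
Step 8: reduce T->F. Stack=[T * ( T] ptr=4 lookahead=) remaining=[) / id $]
Step 9: reduce E->T. Stack=[T * ( E] ptr=4 lookahead=) remaining=[) / id $]
Step 10: shift ). Stack=[T * ( E )] ptr=5 lookahead=/ remaining=[/ id $]
Step 11: reduce F->( E ). Stack=[T * F] ptr=5 lookahead=/ remaining=[/ id $]
Step 12: reduce T->T * F. Stack=[T] ptr=5 lookahead=/ remaining=[/ id $]
Step 13: shift /. Stack=[T /] ptr=6 lookahead=id remaining=[id $]
Step 14: shift id. Stack=[T / id] ptr=7 lookahead=$ remaining=[$]
Step 15: reduce F->id. Stack=[T / F] ptr=7 lookahead=$ remaining=[$]
Step 16: reduce T->T / F. Stack=[T] ptr=7 lookahead=$ remaining=[$]
Step 17: reduce E->T. Stack=[E] ptr=7 lookahead=$ remaining=[$]
Step 18: accept. Stack=[E] ptr=7 lookahead=$ remaining=[$]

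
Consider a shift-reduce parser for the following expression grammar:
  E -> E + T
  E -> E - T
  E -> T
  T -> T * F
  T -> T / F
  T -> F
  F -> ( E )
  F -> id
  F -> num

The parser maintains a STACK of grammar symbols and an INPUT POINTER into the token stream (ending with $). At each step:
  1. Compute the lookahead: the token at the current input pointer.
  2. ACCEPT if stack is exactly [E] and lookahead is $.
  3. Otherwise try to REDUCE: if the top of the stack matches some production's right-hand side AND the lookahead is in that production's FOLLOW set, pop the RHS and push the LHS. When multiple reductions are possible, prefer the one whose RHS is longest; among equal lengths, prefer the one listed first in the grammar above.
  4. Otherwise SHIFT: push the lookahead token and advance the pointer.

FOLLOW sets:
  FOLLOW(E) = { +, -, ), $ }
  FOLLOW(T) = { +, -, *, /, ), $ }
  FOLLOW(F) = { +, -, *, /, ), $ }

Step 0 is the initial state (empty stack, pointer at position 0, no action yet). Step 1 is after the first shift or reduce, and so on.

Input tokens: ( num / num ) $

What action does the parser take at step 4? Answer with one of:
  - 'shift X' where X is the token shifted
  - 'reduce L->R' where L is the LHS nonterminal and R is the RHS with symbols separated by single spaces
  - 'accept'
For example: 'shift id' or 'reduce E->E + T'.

Answer: reduce T->F

Derivation:
Step 1: shift (. Stack=[(] ptr=1 lookahead=num remaining=[num / num ) $]
Step 2: shift num. Stack=[( num] ptr=2 lookahead=/ remaining=[/ num ) $]
Step 3: reduce F->num. Stack=[( F] ptr=2 lookahead=/ remaining=[/ num ) $]
Step 4: reduce T->F. Stack=[( T] ptr=2 lookahead=/ remaining=[/ num ) $]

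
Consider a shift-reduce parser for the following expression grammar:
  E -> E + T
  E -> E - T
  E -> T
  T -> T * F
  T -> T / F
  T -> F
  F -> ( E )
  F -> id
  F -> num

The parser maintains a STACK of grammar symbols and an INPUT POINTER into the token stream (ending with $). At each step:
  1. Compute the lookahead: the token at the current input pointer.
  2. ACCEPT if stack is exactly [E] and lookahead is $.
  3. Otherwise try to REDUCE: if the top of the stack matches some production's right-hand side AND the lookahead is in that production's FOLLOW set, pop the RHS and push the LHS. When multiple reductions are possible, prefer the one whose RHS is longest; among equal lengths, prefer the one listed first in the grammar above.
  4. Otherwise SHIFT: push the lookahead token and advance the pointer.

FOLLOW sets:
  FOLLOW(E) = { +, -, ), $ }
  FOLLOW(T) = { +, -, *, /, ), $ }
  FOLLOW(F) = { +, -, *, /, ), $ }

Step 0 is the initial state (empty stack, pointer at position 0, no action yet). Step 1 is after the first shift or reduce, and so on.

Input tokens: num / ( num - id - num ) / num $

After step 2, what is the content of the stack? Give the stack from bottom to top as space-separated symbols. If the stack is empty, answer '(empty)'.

Step 1: shift num. Stack=[num] ptr=1 lookahead=/ remaining=[/ ( num - id - num ) / num $]
Step 2: reduce F->num. Stack=[F] ptr=1 lookahead=/ remaining=[/ ( num - id - num ) / num $]

Answer: F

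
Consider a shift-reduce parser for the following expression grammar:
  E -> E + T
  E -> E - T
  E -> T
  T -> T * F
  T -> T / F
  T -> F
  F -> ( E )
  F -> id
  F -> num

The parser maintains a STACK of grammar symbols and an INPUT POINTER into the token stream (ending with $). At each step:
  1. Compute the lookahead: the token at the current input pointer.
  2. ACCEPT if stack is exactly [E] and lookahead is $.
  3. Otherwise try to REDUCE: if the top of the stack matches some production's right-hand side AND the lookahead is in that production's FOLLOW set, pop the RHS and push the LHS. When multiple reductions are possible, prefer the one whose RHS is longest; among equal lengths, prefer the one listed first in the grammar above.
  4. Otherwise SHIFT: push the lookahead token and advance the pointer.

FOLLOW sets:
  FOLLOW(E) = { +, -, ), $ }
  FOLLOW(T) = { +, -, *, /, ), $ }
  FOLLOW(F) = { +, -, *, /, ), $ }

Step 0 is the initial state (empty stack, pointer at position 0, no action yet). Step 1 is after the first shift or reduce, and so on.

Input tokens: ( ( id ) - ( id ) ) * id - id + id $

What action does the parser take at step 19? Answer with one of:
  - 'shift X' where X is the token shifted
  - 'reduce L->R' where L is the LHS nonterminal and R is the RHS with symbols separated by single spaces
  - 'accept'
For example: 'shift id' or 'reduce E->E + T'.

Answer: reduce T->F

Derivation:
Step 1: shift (. Stack=[(] ptr=1 lookahead=( remaining=[( id ) - ( id ) ) * id - id + id $]
Step 2: shift (. Stack=[( (] ptr=2 lookahead=id remaining=[id ) - ( id ) ) * id - id + id $]
Step 3: shift id. Stack=[( ( id] ptr=3 lookahead=) remaining=[) - ( id ) ) * id - id + id $]
Step 4: reduce F->id. Stack=[( ( F] ptr=3 lookahead=) remaining=[) - ( id ) ) * id - id + id $]
Step 5: reduce T->F. Stack=[( ( T] ptr=3 lookahead=) remaining=[) - ( id ) ) * id - id + id $]
Step 6: reduce E->T. Stack=[( ( E] ptr=3 lookahead=) remaining=[) - ( id ) ) * id - id + id $]
Step 7: shift ). Stack=[( ( E )] ptr=4 lookahead=- remaining=[- ( id ) ) * id - id + id $]
Step 8: reduce F->( E ). Stack=[( F] ptr=4 lookahead=- remaining=[- ( id ) ) * id - id + id $]
Step 9: reduce T->F. Stack=[( T] ptr=4 lookahead=- remaining=[- ( id ) ) * id - id + id $]
Step 10: reduce E->T. Stack=[( E] ptr=4 lookahead=- remaining=[- ( id ) ) * id - id + id $]
Step 11: shift -. Stack=[( E -] ptr=5 lookahead=( remaining=[( id ) ) * id - id + id $]
Step 12: shift (. Stack=[( E - (] ptr=6 lookahead=id remaining=[id ) ) * id - id + id $]
Step 13: shift id. Stack=[( E - ( id] ptr=7 lookahead=) remaining=[) ) * id - id + id $]
Step 14: reduce F->id. Stack=[( E - ( F] ptr=7 lookahead=) remaining=[) ) * id - id + id $]
Step 15: reduce T->F. Stack=[( E - ( T] ptr=7 lookahead=) remaining=[) ) * id - id + id $]
Step 16: reduce E->T. Stack=[( E - ( E] ptr=7 lookahead=) remaining=[) ) * id - id + id $]
Step 17: shift ). Stack=[( E - ( E )] ptr=8 lookahead=) remaining=[) * id - id + id $]
Step 18: reduce F->( E ). Stack=[( E - F] ptr=8 lookahead=) remaining=[) * id - id + id $]
Step 19: reduce T->F. Stack=[( E - T] ptr=8 lookahead=) remaining=[) * id - id + id $]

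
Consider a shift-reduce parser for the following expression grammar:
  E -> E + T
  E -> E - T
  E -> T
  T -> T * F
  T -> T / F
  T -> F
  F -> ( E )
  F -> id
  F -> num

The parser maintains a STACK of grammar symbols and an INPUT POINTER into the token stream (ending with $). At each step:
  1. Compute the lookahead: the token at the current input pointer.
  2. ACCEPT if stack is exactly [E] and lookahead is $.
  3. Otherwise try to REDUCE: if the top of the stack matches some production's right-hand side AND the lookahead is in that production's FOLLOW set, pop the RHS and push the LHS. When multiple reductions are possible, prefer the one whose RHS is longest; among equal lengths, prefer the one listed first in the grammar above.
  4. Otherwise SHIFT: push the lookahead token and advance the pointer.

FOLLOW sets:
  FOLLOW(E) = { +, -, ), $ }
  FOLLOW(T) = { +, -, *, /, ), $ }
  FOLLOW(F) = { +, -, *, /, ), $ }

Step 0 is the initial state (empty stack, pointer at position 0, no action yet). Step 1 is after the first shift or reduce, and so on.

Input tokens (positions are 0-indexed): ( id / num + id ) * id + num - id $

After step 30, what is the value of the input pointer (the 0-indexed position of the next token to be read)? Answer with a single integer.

Answer: 13

Derivation:
Step 1: shift (. Stack=[(] ptr=1 lookahead=id remaining=[id / num + id ) * id + num - id $]
Step 2: shift id. Stack=[( id] ptr=2 lookahead=/ remaining=[/ num + id ) * id + num - id $]
Step 3: reduce F->id. Stack=[( F] ptr=2 lookahead=/ remaining=[/ num + id ) * id + num - id $]
Step 4: reduce T->F. Stack=[( T] ptr=2 lookahead=/ remaining=[/ num + id ) * id + num - id $]
Step 5: shift /. Stack=[( T /] ptr=3 lookahead=num remaining=[num + id ) * id + num - id $]
Step 6: shift num. Stack=[( T / num] ptr=4 lookahead=+ remaining=[+ id ) * id + num - id $]
Step 7: reduce F->num. Stack=[( T / F] ptr=4 lookahead=+ remaining=[+ id ) * id + num - id $]
Step 8: reduce T->T / F. Stack=[( T] ptr=4 lookahead=+ remaining=[+ id ) * id + num - id $]
Step 9: reduce E->T. Stack=[( E] ptr=4 lookahead=+ remaining=[+ id ) * id + num - id $]
Step 10: shift +. Stack=[( E +] ptr=5 lookahead=id remaining=[id ) * id + num - id $]
Step 11: shift id. Stack=[( E + id] ptr=6 lookahead=) remaining=[) * id + num - id $]
Step 12: reduce F->id. Stack=[( E + F] ptr=6 lookahead=) remaining=[) * id + num - id $]
Step 13: reduce T->F. Stack=[( E + T] ptr=6 lookahead=) remaining=[) * id + num - id $]
Step 14: reduce E->E + T. Stack=[( E] ptr=6 lookahead=) remaining=[) * id + num - id $]
Step 15: shift ). Stack=[( E )] ptr=7 lookahead=* remaining=[* id + num - id $]
Step 16: reduce F->( E ). Stack=[F] ptr=7 lookahead=* remaining=[* id + num - id $]
Step 17: reduce T->F. Stack=[T] ptr=7 lookahead=* remaining=[* id + num - id $]
Step 18: shift *. Stack=[T *] ptr=8 lookahead=id remaining=[id + num - id $]
Step 19: shift id. Stack=[T * id] ptr=9 lookahead=+ remaining=[+ num - id $]
Step 20: reduce F->id. Stack=[T * F] ptr=9 lookahead=+ remaining=[+ num - id $]
Step 21: reduce T->T * F. Stack=[T] ptr=9 lookahead=+ remaining=[+ num - id $]
Step 22: reduce E->T. Stack=[E] ptr=9 lookahead=+ remaining=[+ num - id $]
Step 23: shift +. Stack=[E +] ptr=10 lookahead=num remaining=[num - id $]
Step 24: shift num. Stack=[E + num] ptr=11 lookahead=- remaining=[- id $]
Step 25: reduce F->num. Stack=[E + F] ptr=11 lookahead=- remaining=[- id $]
Step 26: reduce T->F. Stack=[E + T] ptr=11 lookahead=- remaining=[- id $]
Step 27: reduce E->E + T. Stack=[E] ptr=11 lookahead=- remaining=[- id $]
Step 28: shift -. Stack=[E -] ptr=12 lookahead=id remaining=[id $]
Step 29: shift id. Stack=[E - id] ptr=13 lookahead=$ remaining=[$]
Step 30: reduce F->id. Stack=[E - F] ptr=13 lookahead=$ remaining=[$]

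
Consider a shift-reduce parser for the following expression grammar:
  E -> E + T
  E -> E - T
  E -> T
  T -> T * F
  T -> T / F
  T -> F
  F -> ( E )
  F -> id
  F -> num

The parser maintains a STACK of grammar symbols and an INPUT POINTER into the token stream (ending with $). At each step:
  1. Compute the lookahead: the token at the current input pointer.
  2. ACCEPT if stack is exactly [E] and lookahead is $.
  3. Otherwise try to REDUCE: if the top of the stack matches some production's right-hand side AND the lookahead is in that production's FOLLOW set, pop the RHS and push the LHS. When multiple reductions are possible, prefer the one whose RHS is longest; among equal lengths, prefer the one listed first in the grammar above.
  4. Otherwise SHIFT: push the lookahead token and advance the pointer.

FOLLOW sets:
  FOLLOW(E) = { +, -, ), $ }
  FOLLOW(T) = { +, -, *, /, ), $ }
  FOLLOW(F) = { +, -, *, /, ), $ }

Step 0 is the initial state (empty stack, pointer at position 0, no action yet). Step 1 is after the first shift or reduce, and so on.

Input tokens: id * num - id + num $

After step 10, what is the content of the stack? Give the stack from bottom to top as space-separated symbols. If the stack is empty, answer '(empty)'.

Step 1: shift id. Stack=[id] ptr=1 lookahead=* remaining=[* num - id + num $]
Step 2: reduce F->id. Stack=[F] ptr=1 lookahead=* remaining=[* num - id + num $]
Step 3: reduce T->F. Stack=[T] ptr=1 lookahead=* remaining=[* num - id + num $]
Step 4: shift *. Stack=[T *] ptr=2 lookahead=num remaining=[num - id + num $]
Step 5: shift num. Stack=[T * num] ptr=3 lookahead=- remaining=[- id + num $]
Step 6: reduce F->num. Stack=[T * F] ptr=3 lookahead=- remaining=[- id + num $]
Step 7: reduce T->T * F. Stack=[T] ptr=3 lookahead=- remaining=[- id + num $]
Step 8: reduce E->T. Stack=[E] ptr=3 lookahead=- remaining=[- id + num $]
Step 9: shift -. Stack=[E -] ptr=4 lookahead=id remaining=[id + num $]
Step 10: shift id. Stack=[E - id] ptr=5 lookahead=+ remaining=[+ num $]

Answer: E - id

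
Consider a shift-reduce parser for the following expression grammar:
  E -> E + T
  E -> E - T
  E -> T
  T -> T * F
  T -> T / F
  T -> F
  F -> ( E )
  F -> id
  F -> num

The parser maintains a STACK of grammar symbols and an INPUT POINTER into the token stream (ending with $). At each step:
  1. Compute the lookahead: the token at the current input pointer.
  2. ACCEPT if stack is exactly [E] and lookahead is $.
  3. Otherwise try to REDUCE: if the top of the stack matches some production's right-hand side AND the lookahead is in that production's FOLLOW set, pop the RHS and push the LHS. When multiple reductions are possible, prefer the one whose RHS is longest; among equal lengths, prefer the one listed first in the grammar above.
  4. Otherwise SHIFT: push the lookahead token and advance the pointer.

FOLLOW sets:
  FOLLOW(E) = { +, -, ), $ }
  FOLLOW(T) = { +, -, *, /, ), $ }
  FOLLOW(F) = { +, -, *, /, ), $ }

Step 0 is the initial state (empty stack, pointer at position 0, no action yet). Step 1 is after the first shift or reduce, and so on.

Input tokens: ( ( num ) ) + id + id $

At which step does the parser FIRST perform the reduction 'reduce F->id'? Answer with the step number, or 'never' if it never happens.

Answer: 17

Derivation:
Step 1: shift (. Stack=[(] ptr=1 lookahead=( remaining=[( num ) ) + id + id $]
Step 2: shift (. Stack=[( (] ptr=2 lookahead=num remaining=[num ) ) + id + id $]
Step 3: shift num. Stack=[( ( num] ptr=3 lookahead=) remaining=[) ) + id + id $]
Step 4: reduce F->num. Stack=[( ( F] ptr=3 lookahead=) remaining=[) ) + id + id $]
Step 5: reduce T->F. Stack=[( ( T] ptr=3 lookahead=) remaining=[) ) + id + id $]
Step 6: reduce E->T. Stack=[( ( E] ptr=3 lookahead=) remaining=[) ) + id + id $]
Step 7: shift ). Stack=[( ( E )] ptr=4 lookahead=) remaining=[) + id + id $]
Step 8: reduce F->( E ). Stack=[( F] ptr=4 lookahead=) remaining=[) + id + id $]
Step 9: reduce T->F. Stack=[( T] ptr=4 lookahead=) remaining=[) + id + id $]
Step 10: reduce E->T. Stack=[( E] ptr=4 lookahead=) remaining=[) + id + id $]
Step 11: shift ). Stack=[( E )] ptr=5 lookahead=+ remaining=[+ id + id $]
Step 12: reduce F->( E ). Stack=[F] ptr=5 lookahead=+ remaining=[+ id + id $]
Step 13: reduce T->F. Stack=[T] ptr=5 lookahead=+ remaining=[+ id + id $]
Step 14: reduce E->T. Stack=[E] ptr=5 lookahead=+ remaining=[+ id + id $]
Step 15: shift +. Stack=[E +] ptr=6 lookahead=id remaining=[id + id $]
Step 16: shift id. Stack=[E + id] ptr=7 lookahead=+ remaining=[+ id $]
Step 17: reduce F->id. Stack=[E + F] ptr=7 lookahead=+ remaining=[+ id $]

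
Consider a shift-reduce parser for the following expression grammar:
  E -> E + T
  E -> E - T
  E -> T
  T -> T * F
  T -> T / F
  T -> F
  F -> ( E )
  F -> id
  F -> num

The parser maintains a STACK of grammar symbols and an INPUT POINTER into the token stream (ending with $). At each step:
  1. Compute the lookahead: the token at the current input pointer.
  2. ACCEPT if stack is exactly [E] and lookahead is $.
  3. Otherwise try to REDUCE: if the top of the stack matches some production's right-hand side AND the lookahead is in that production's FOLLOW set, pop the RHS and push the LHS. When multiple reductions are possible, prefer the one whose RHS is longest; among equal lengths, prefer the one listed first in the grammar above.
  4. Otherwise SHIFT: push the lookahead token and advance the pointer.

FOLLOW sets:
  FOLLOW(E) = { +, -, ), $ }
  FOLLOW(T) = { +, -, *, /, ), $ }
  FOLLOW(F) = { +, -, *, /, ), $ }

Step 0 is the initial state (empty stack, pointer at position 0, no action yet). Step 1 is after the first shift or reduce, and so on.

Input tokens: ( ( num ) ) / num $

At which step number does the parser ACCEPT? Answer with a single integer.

Step 1: shift (. Stack=[(] ptr=1 lookahead=( remaining=[( num ) ) / num $]
Step 2: shift (. Stack=[( (] ptr=2 lookahead=num remaining=[num ) ) / num $]
Step 3: shift num. Stack=[( ( num] ptr=3 lookahead=) remaining=[) ) / num $]
Step 4: reduce F->num. Stack=[( ( F] ptr=3 lookahead=) remaining=[) ) / num $]
Step 5: reduce T->F. Stack=[( ( T] ptr=3 lookahead=) remaining=[) ) / num $]
Step 6: reduce E->T. Stack=[( ( E] ptr=3 lookahead=) remaining=[) ) / num $]
Step 7: shift ). Stack=[( ( E )] ptr=4 lookahead=) remaining=[) / num $]
Step 8: reduce F->( E ). Stack=[( F] ptr=4 lookahead=) remaining=[) / num $]
Step 9: reduce T->F. Stack=[( T] ptr=4 lookahead=) remaining=[) / num $]
Step 10: reduce E->T. Stack=[( E] ptr=4 lookahead=) remaining=[) / num $]
Step 11: shift ). Stack=[( E )] ptr=5 lookahead=/ remaining=[/ num $]
Step 12: reduce F->( E ). Stack=[F] ptr=5 lookahead=/ remaining=[/ num $]
Step 13: reduce T->F. Stack=[T] ptr=5 lookahead=/ remaining=[/ num $]
Step 14: shift /. Stack=[T /] ptr=6 lookahead=num remaining=[num $]
Step 15: shift num. Stack=[T / num] ptr=7 lookahead=$ remaining=[$]
Step 16: reduce F->num. Stack=[T / F] ptr=7 lookahead=$ remaining=[$]
Step 17: reduce T->T / F. Stack=[T] ptr=7 lookahead=$ remaining=[$]
Step 18: reduce E->T. Stack=[E] ptr=7 lookahead=$ remaining=[$]
Step 19: accept. Stack=[E] ptr=7 lookahead=$ remaining=[$]

Answer: 19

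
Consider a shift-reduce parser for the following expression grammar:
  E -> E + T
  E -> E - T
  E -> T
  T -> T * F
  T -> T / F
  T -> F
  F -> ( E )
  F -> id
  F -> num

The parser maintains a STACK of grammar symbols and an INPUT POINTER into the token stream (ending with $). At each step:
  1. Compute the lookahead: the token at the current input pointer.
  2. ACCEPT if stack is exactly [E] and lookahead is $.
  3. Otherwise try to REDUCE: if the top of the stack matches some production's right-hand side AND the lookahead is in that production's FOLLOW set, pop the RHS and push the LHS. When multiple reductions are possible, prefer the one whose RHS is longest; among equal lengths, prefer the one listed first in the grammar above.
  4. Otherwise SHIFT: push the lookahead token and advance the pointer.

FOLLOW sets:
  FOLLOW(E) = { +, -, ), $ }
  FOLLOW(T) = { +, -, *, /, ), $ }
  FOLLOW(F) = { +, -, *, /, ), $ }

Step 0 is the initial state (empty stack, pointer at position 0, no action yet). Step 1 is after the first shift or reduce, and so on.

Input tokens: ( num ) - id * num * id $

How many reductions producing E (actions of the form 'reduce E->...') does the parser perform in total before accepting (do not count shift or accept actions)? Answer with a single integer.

Step 1: shift (. Stack=[(] ptr=1 lookahead=num remaining=[num ) - id * num * id $]
Step 2: shift num. Stack=[( num] ptr=2 lookahead=) remaining=[) - id * num * id $]
Step 3: reduce F->num. Stack=[( F] ptr=2 lookahead=) remaining=[) - id * num * id $]
Step 4: reduce T->F. Stack=[( T] ptr=2 lookahead=) remaining=[) - id * num * id $]
Step 5: reduce E->T. Stack=[( E] ptr=2 lookahead=) remaining=[) - id * num * id $]
Step 6: shift ). Stack=[( E )] ptr=3 lookahead=- remaining=[- id * num * id $]
Step 7: reduce F->( E ). Stack=[F] ptr=3 lookahead=- remaining=[- id * num * id $]
Step 8: reduce T->F. Stack=[T] ptr=3 lookahead=- remaining=[- id * num * id $]
Step 9: reduce E->T. Stack=[E] ptr=3 lookahead=- remaining=[- id * num * id $]
Step 10: shift -. Stack=[E -] ptr=4 lookahead=id remaining=[id * num * id $]
Step 11: shift id. Stack=[E - id] ptr=5 lookahead=* remaining=[* num * id $]
Step 12: reduce F->id. Stack=[E - F] ptr=5 lookahead=* remaining=[* num * id $]
Step 13: reduce T->F. Stack=[E - T] ptr=5 lookahead=* remaining=[* num * id $]
Step 14: shift *. Stack=[E - T *] ptr=6 lookahead=num remaining=[num * id $]
Step 15: shift num. Stack=[E - T * num] ptr=7 lookahead=* remaining=[* id $]
Step 16: reduce F->num. Stack=[E - T * F] ptr=7 lookahead=* remaining=[* id $]
Step 17: reduce T->T * F. Stack=[E - T] ptr=7 lookahead=* remaining=[* id $]
Step 18: shift *. Stack=[E - T *] ptr=8 lookahead=id remaining=[id $]
Step 19: shift id. Stack=[E - T * id] ptr=9 lookahead=$ remaining=[$]
Step 20: reduce F->id. Stack=[E - T * F] ptr=9 lookahead=$ remaining=[$]
Step 21: reduce T->T * F. Stack=[E - T] ptr=9 lookahead=$ remaining=[$]
Step 22: reduce E->E - T. Stack=[E] ptr=9 lookahead=$ remaining=[$]
Step 23: accept. Stack=[E] ptr=9 lookahead=$ remaining=[$]

Answer: 3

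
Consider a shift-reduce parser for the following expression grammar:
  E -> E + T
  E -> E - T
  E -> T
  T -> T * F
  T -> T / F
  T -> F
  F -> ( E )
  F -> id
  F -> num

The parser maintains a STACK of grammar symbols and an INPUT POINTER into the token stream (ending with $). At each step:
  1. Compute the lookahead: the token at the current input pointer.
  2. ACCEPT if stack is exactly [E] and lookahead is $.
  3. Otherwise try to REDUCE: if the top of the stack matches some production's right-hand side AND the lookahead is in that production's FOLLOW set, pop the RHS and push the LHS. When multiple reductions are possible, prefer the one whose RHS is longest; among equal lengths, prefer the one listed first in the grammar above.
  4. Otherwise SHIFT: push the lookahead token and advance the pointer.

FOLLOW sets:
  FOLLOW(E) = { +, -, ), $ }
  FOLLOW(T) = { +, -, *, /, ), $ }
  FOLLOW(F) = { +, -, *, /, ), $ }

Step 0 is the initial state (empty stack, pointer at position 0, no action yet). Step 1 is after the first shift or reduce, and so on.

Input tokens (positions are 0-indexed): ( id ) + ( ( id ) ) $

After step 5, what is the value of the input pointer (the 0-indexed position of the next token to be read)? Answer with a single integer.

Step 1: shift (. Stack=[(] ptr=1 lookahead=id remaining=[id ) + ( ( id ) ) $]
Step 2: shift id. Stack=[( id] ptr=2 lookahead=) remaining=[) + ( ( id ) ) $]
Step 3: reduce F->id. Stack=[( F] ptr=2 lookahead=) remaining=[) + ( ( id ) ) $]
Step 4: reduce T->F. Stack=[( T] ptr=2 lookahead=) remaining=[) + ( ( id ) ) $]
Step 5: reduce E->T. Stack=[( E] ptr=2 lookahead=) remaining=[) + ( ( id ) ) $]

Answer: 2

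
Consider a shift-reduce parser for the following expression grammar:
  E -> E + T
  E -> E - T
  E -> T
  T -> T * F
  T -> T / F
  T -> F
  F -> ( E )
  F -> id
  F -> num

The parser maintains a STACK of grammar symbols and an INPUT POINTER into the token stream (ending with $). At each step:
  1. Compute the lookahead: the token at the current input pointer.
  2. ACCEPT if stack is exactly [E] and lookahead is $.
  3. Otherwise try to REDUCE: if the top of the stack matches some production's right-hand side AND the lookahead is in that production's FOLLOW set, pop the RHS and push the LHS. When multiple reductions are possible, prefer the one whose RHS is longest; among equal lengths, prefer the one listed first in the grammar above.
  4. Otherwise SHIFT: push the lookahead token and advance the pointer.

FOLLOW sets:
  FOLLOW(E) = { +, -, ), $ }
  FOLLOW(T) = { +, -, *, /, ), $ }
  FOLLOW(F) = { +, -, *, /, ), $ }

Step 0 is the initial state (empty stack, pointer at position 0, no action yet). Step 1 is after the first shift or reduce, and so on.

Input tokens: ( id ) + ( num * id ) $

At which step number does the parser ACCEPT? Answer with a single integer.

Step 1: shift (. Stack=[(] ptr=1 lookahead=id remaining=[id ) + ( num * id ) $]
Step 2: shift id. Stack=[( id] ptr=2 lookahead=) remaining=[) + ( num * id ) $]
Step 3: reduce F->id. Stack=[( F] ptr=2 lookahead=) remaining=[) + ( num * id ) $]
Step 4: reduce T->F. Stack=[( T] ptr=2 lookahead=) remaining=[) + ( num * id ) $]
Step 5: reduce E->T. Stack=[( E] ptr=2 lookahead=) remaining=[) + ( num * id ) $]
Step 6: shift ). Stack=[( E )] ptr=3 lookahead=+ remaining=[+ ( num * id ) $]
Step 7: reduce F->( E ). Stack=[F] ptr=3 lookahead=+ remaining=[+ ( num * id ) $]
Step 8: reduce T->F. Stack=[T] ptr=3 lookahead=+ remaining=[+ ( num * id ) $]
Step 9: reduce E->T. Stack=[E] ptr=3 lookahead=+ remaining=[+ ( num * id ) $]
Step 10: shift +. Stack=[E +] ptr=4 lookahead=( remaining=[( num * id ) $]
Step 11: shift (. Stack=[E + (] ptr=5 lookahead=num remaining=[num * id ) $]
Step 12: shift num. Stack=[E + ( num] ptr=6 lookahead=* remaining=[* id ) $]
Step 13: reduce F->num. Stack=[E + ( F] ptr=6 lookahead=* remaining=[* id ) $]
Step 14: reduce T->F. Stack=[E + ( T] ptr=6 lookahead=* remaining=[* id ) $]
Step 15: shift *. Stack=[E + ( T *] ptr=7 lookahead=id remaining=[id ) $]
Step 16: shift id. Stack=[E + ( T * id] ptr=8 lookahead=) remaining=[) $]
Step 17: reduce F->id. Stack=[E + ( T * F] ptr=8 lookahead=) remaining=[) $]
Step 18: reduce T->T * F. Stack=[E + ( T] ptr=8 lookahead=) remaining=[) $]
Step 19: reduce E->T. Stack=[E + ( E] ptr=8 lookahead=) remaining=[) $]
Step 20: shift ). Stack=[E + ( E )] ptr=9 lookahead=$ remaining=[$]
Step 21: reduce F->( E ). Stack=[E + F] ptr=9 lookahead=$ remaining=[$]
Step 22: reduce T->F. Stack=[E + T] ptr=9 lookahead=$ remaining=[$]
Step 23: reduce E->E + T. Stack=[E] ptr=9 lookahead=$ remaining=[$]
Step 24: accept. Stack=[E] ptr=9 lookahead=$ remaining=[$]

Answer: 24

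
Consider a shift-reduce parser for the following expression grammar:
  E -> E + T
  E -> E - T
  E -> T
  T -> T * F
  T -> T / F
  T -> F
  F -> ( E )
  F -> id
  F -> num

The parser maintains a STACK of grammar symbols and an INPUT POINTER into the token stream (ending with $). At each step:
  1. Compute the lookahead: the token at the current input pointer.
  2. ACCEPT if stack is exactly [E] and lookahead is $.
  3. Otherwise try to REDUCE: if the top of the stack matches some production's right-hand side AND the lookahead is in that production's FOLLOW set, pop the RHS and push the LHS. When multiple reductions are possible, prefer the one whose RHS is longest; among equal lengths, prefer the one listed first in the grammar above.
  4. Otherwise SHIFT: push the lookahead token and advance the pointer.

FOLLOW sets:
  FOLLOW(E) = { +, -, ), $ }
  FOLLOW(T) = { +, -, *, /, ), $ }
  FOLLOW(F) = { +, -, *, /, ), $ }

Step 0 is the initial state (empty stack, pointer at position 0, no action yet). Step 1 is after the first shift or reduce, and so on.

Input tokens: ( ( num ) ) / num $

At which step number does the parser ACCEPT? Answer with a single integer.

Answer: 19

Derivation:
Step 1: shift (. Stack=[(] ptr=1 lookahead=( remaining=[( num ) ) / num $]
Step 2: shift (. Stack=[( (] ptr=2 lookahead=num remaining=[num ) ) / num $]
Step 3: shift num. Stack=[( ( num] ptr=3 lookahead=) remaining=[) ) / num $]
Step 4: reduce F->num. Stack=[( ( F] ptr=3 lookahead=) remaining=[) ) / num $]
Step 5: reduce T->F. Stack=[( ( T] ptr=3 lookahead=) remaining=[) ) / num $]
Step 6: reduce E->T. Stack=[( ( E] ptr=3 lookahead=) remaining=[) ) / num $]
Step 7: shift ). Stack=[( ( E )] ptr=4 lookahead=) remaining=[) / num $]
Step 8: reduce F->( E ). Stack=[( F] ptr=4 lookahead=) remaining=[) / num $]
Step 9: reduce T->F. Stack=[( T] ptr=4 lookahead=) remaining=[) / num $]
Step 10: reduce E->T. Stack=[( E] ptr=4 lookahead=) remaining=[) / num $]
Step 11: shift ). Stack=[( E )] ptr=5 lookahead=/ remaining=[/ num $]
Step 12: reduce F->( E ). Stack=[F] ptr=5 lookahead=/ remaining=[/ num $]
Step 13: reduce T->F. Stack=[T] ptr=5 lookahead=/ remaining=[/ num $]
Step 14: shift /. Stack=[T /] ptr=6 lookahead=num remaining=[num $]
Step 15: shift num. Stack=[T / num] ptr=7 lookahead=$ remaining=[$]
Step 16: reduce F->num. Stack=[T / F] ptr=7 lookahead=$ remaining=[$]
Step 17: reduce T->T / F. Stack=[T] ptr=7 lookahead=$ remaining=[$]
Step 18: reduce E->T. Stack=[E] ptr=7 lookahead=$ remaining=[$]
Step 19: accept. Stack=[E] ptr=7 lookahead=$ remaining=[$]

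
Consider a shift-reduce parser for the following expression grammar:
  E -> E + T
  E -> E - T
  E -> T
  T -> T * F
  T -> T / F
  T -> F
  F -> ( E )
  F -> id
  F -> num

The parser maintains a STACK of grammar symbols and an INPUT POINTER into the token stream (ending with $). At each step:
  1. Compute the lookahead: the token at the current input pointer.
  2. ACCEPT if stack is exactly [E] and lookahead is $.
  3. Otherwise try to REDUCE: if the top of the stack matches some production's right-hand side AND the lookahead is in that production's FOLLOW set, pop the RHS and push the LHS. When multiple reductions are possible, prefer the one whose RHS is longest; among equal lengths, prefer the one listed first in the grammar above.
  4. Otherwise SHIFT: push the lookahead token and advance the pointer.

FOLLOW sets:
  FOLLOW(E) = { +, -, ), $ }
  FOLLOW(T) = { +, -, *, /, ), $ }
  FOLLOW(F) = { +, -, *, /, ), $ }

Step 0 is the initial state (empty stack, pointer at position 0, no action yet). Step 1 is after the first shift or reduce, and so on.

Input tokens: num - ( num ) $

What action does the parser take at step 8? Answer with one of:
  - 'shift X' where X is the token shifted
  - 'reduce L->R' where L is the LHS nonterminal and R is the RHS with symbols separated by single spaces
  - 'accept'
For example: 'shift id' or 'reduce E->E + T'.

Answer: reduce F->num

Derivation:
Step 1: shift num. Stack=[num] ptr=1 lookahead=- remaining=[- ( num ) $]
Step 2: reduce F->num. Stack=[F] ptr=1 lookahead=- remaining=[- ( num ) $]
Step 3: reduce T->F. Stack=[T] ptr=1 lookahead=- remaining=[- ( num ) $]
Step 4: reduce E->T. Stack=[E] ptr=1 lookahead=- remaining=[- ( num ) $]
Step 5: shift -. Stack=[E -] ptr=2 lookahead=( remaining=[( num ) $]
Step 6: shift (. Stack=[E - (] ptr=3 lookahead=num remaining=[num ) $]
Step 7: shift num. Stack=[E - ( num] ptr=4 lookahead=) remaining=[) $]
Step 8: reduce F->num. Stack=[E - ( F] ptr=4 lookahead=) remaining=[) $]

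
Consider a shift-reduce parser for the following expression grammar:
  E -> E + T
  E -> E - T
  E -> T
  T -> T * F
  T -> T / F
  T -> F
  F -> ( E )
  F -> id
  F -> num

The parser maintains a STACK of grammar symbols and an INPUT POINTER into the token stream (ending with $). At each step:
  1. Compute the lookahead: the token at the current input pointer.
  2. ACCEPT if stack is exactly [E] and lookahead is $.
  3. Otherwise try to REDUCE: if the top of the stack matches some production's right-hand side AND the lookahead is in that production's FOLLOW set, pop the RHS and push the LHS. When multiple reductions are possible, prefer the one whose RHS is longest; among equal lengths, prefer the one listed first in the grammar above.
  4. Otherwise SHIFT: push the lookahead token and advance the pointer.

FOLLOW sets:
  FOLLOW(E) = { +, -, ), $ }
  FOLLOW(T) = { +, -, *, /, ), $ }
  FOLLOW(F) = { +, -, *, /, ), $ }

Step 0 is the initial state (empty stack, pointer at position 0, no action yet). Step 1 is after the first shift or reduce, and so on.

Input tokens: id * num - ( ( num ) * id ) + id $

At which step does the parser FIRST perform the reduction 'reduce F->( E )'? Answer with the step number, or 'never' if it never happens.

Answer: 17

Derivation:
Step 1: shift id. Stack=[id] ptr=1 lookahead=* remaining=[* num - ( ( num ) * id ) + id $]
Step 2: reduce F->id. Stack=[F] ptr=1 lookahead=* remaining=[* num - ( ( num ) * id ) + id $]
Step 3: reduce T->F. Stack=[T] ptr=1 lookahead=* remaining=[* num - ( ( num ) * id ) + id $]
Step 4: shift *. Stack=[T *] ptr=2 lookahead=num remaining=[num - ( ( num ) * id ) + id $]
Step 5: shift num. Stack=[T * num] ptr=3 lookahead=- remaining=[- ( ( num ) * id ) + id $]
Step 6: reduce F->num. Stack=[T * F] ptr=3 lookahead=- remaining=[- ( ( num ) * id ) + id $]
Step 7: reduce T->T * F. Stack=[T] ptr=3 lookahead=- remaining=[- ( ( num ) * id ) + id $]
Step 8: reduce E->T. Stack=[E] ptr=3 lookahead=- remaining=[- ( ( num ) * id ) + id $]
Step 9: shift -. Stack=[E -] ptr=4 lookahead=( remaining=[( ( num ) * id ) + id $]
Step 10: shift (. Stack=[E - (] ptr=5 lookahead=( remaining=[( num ) * id ) + id $]
Step 11: shift (. Stack=[E - ( (] ptr=6 lookahead=num remaining=[num ) * id ) + id $]
Step 12: shift num. Stack=[E - ( ( num] ptr=7 lookahead=) remaining=[) * id ) + id $]
Step 13: reduce F->num. Stack=[E - ( ( F] ptr=7 lookahead=) remaining=[) * id ) + id $]
Step 14: reduce T->F. Stack=[E - ( ( T] ptr=7 lookahead=) remaining=[) * id ) + id $]
Step 15: reduce E->T. Stack=[E - ( ( E] ptr=7 lookahead=) remaining=[) * id ) + id $]
Step 16: shift ). Stack=[E - ( ( E )] ptr=8 lookahead=* remaining=[* id ) + id $]
Step 17: reduce F->( E ). Stack=[E - ( F] ptr=8 lookahead=* remaining=[* id ) + id $]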